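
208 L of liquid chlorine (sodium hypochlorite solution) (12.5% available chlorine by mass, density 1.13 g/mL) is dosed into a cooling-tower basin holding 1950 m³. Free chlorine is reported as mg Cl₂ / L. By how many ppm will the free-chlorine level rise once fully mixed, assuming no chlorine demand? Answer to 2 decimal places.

15.07 ppm

Volume: 1950 m³ = 1,950,000 L.
Mass of solution: 208 L × 1000 mL/L × 1.13 g/mL = 235,000 g.
Available chlorine delivered: 235,000 g × 0.125 = 29,380 g as Cl₂.
Concentration rise: 29,380 g / 1,950,000 L = 15.07 mg/L = 15.07 ppm.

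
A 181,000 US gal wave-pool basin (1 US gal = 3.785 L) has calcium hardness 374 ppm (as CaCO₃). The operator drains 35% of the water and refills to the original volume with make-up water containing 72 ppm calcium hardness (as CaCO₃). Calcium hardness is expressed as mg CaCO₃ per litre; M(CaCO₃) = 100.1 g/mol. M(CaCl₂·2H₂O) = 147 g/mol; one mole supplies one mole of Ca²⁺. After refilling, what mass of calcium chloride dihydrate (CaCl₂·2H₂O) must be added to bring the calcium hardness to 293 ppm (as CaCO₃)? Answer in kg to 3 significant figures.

Volume: 181,000 US gal × 3.785 L/gal = 685,085 L.
After draining 35% and refilling: 374 × 0.65 + 72 × 0.35 = 268.3 ppm.
Deficit to target: 293 − 268.3 = 24.7 mg/L.
As CaCO₃: 24.7 mg/L × 685,085 L = 16,920 g; ÷ 100.1 = 169 mol Ca²⁺.
Mass: 169 × 147 = 24,850 g.

24.8 kg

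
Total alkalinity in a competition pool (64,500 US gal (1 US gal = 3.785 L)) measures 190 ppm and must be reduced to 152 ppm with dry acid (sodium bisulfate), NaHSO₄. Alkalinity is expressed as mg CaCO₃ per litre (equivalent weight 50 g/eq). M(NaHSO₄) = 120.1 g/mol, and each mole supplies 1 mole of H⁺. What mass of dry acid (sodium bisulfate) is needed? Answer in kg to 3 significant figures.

Volume: 64,500 US gal × 3.785 L/gal = 244,132 L.
Alkalinity to neutralize: (190 − 152) = 38 mg/L as CaCO₃ × 244,132 L = 9277 g as CaCO₃.
Equivalents of H⁺ required: 9277 ÷ 50 g/eq = 185.5 eq = 185.5 mol NaHSO₄.
Mass of NaHSO₄: 185.5 × 120.1 = 22,280 g.

22.3 kg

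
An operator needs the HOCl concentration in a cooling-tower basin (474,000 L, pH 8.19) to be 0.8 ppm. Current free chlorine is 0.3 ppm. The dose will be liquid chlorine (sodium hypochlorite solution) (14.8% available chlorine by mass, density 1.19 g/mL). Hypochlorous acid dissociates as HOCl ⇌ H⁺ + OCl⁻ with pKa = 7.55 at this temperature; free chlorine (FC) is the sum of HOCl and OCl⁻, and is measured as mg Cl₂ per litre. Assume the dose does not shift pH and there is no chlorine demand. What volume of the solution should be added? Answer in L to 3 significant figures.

10.7 L

[OCl⁻]/[HOCl] = 10^(pH − pKa) = 10^(8.19 − 7.55) = 4.365; fraction as HOCl = 1/(1 + 4.365) = 0.1864.
Free chlorine required for 0.8 ppm HOCl: 0.8 / 0.1864 = 4.292 ppm.
FC to add: 4.292 − 0.3 = 3.992 mg/L as Cl₂.
Cl₂ equivalent: 3.992 mg/L × 474,000 L = 1892 g.
Product at 14.8% available Cl: 1892 / 0.148 = 12,790 g.
Volume: 12,790 g ÷ 1.19 g/mL = 10,740 mL.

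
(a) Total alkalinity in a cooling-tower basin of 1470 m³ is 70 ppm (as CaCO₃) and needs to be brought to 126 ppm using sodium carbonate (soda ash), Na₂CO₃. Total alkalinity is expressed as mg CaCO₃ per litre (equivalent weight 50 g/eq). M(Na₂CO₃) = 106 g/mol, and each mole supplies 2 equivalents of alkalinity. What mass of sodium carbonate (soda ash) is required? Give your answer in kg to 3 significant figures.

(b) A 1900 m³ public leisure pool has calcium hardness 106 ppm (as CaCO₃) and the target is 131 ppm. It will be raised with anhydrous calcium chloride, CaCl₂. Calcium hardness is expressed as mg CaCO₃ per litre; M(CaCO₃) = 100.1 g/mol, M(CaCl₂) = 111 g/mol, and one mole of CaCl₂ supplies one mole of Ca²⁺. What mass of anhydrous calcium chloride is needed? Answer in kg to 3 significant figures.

(a) Volume: 1470 m³ = 1,470,000 L.
(a) Alkalinity to add: (126 − 70) = 56 mg/L as CaCO₃ × 1,470,000 L = 82,320 g as CaCO₃.
(a) Equivalents: 82,320 g ÷ 50 g/eq = 1646 eq.
(a) Each mole of Na₂CO₃ supplies 2 eq, so 1646 / 2 = 823.2 mol.
(a) Mass: 823.2 mol × 106 g/mol = 87,260 g.

(b) Volume: 1900 m³ = 1,900,000 L.
(b) Hardness to add: (131 − 106) = 25 mg/L as CaCO₃ × 1,900,000 L = 47,500 g as CaCO₃.
(b) Moles of Ca²⁺ (1 mol Ca²⁺ ≡ 1 mol CaCO₃): 47,500 / 100.1 g/mol = 474.5 mol.
(b) Mass of CaCl₂: 474.5 × 111 = 52,670 g.

(a) 87.3 kg; (b) 52.7 kg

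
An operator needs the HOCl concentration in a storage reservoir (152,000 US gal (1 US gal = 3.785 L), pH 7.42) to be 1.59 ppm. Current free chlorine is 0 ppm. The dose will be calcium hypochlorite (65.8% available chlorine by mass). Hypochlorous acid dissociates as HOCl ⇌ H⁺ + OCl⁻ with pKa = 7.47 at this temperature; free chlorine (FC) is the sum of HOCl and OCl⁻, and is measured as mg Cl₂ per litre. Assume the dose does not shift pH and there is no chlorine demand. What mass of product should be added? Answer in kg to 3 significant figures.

2.63 kg

Volume: 152,000 US gal × 3.785 L/gal = 575,320 L.
[OCl⁻]/[HOCl] = 10^(pH − pKa) = 10^(7.42 − 7.47) = 0.8913; fraction as HOCl = 1/(1 + 0.8913) = 0.5288.
Free chlorine required for 1.59 ppm HOCl: 1.59 / 0.5288 = 3.007 ppm.
FC to add: 3.007 − 0 = 3.007 mg/L as Cl₂.
Cl₂ equivalent: 3.007 mg/L × 575,320 L = 1730 g.
Product at 65.8% available Cl: 1730 / 0.658 = 2629 g.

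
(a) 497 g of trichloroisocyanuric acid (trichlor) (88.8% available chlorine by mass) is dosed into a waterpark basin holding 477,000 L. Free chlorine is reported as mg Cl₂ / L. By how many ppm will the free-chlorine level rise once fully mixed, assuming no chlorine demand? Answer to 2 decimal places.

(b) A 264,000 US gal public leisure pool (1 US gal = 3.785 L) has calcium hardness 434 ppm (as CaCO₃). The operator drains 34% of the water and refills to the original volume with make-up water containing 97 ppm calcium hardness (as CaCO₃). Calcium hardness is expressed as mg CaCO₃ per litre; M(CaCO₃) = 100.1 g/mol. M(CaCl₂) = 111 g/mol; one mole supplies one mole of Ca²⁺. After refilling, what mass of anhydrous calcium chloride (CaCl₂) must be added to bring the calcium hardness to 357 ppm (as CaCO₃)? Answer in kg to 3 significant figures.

(a) Available chlorine delivered: 497 g × 0.888 = 441.3 g as Cl₂.
(a) Concentration rise: 441.3 g / 477,000 L = 0.9252 mg/L = 0.93 ppm.

(b) Volume: 264,000 US gal × 3.785 L/gal = 999,240 L.
(b) After draining 34% and refilling: 434 × 0.66 + 97 × 0.34 = 319.42 ppm.
(b) Deficit to target: 357 − 319.42 = 37.58 mg/L.
(b) As CaCO₃: 37.58 mg/L × 999,240 L = 37,550 g; ÷ 100.1 = 375.1 mol Ca²⁺.
(b) Mass: 375.1 × 111 = 41,640 g.

(a) 0.93 ppm; (b) 41.6 kg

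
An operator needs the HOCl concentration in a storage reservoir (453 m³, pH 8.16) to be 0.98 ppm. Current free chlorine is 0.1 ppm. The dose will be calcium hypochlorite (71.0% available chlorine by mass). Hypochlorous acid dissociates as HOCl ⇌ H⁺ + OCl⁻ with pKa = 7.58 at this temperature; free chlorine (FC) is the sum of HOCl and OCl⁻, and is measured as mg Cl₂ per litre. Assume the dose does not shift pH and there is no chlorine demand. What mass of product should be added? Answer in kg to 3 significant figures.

Volume: 453 m³ = 453,000 L.
[OCl⁻]/[HOCl] = 10^(pH − pKa) = 10^(8.16 − 7.58) = 3.802; fraction as HOCl = 1/(1 + 3.802) = 0.2083.
Free chlorine required for 0.98 ppm HOCl: 0.98 / 0.2083 = 4.706 ppm.
FC to add: 4.706 − 0.1 = 4.606 mg/L as Cl₂.
Cl₂ equivalent: 4.606 mg/L × 453,000 L = 2086 g.
Product at 71.0% available Cl: 2086 / 0.71 = 2939 g.

2.94 kg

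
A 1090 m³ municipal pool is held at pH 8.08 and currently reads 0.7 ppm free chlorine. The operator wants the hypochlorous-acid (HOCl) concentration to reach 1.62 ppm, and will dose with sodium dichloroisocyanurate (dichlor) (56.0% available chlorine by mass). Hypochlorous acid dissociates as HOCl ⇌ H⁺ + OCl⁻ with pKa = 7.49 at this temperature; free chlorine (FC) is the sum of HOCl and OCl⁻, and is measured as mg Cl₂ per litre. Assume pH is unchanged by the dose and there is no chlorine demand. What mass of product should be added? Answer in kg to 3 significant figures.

14.1 kg

Volume: 1090 m³ = 1,090,000 L.
[OCl⁻]/[HOCl] = 10^(pH − pKa) = 10^(8.08 − 7.49) = 3.89; fraction as HOCl = 1/(1 + 3.89) = 0.2045.
Free chlorine required for 1.62 ppm HOCl: 1.62 / 0.2045 = 7.923 ppm.
FC to add: 7.923 − 0.7 = 7.223 mg/L as Cl₂.
Cl₂ equivalent: 7.223 mg/L × 1,090,000 L = 7873 g.
Product at 56.0% available Cl: 7873 / 0.56 = 14,060 g.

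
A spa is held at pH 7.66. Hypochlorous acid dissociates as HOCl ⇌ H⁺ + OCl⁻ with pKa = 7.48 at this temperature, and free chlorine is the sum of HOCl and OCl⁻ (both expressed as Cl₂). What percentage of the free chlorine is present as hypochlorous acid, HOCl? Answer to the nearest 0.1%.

[OCl⁻]/[HOCl] = 10^(pH − pKa) = 10^(7.66 − 7.48) = 10^0.18 = 1.514.
Fraction as HOCl = 1 / (1 + 1.514) = 0.3978.

39.8%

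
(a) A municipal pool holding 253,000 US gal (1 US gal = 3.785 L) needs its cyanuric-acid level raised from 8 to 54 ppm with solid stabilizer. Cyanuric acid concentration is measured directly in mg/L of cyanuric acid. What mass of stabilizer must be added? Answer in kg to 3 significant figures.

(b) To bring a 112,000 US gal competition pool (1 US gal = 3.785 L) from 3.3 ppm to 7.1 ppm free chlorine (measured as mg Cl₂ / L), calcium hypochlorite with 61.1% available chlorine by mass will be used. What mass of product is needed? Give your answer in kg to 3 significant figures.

(a) Volume: 253,000 US gal × 3.785 L/gal = 957,605 L.
(a) CYA to add: (54 − 8) = 46 mg/L × 957,605 L = 44,050 g cyanuric acid.

(b) Volume: 112,000 US gal × 3.785 L/gal = 423,920 L.
(b) Chlorine deficit: 7.1 − 3.3 = 3.8 ppm = 3.8 mg/L as Cl₂.
(b) Cl₂ equivalent needed: 3.8 mg/L × 423,920 L = 1,611,000 mg = 1611 g.
(b) Product at 61.1% available chlorine: 1611 / 0.611 = 2636 g.

(a) 44.0 kg; (b) 2.64 kg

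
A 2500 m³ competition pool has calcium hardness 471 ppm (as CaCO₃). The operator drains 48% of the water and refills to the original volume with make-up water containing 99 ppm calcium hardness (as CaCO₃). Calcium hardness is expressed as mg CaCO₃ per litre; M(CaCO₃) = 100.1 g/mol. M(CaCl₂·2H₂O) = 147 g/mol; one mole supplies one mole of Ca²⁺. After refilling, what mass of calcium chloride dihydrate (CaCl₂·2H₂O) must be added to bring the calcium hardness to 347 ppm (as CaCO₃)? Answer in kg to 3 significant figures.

200 kg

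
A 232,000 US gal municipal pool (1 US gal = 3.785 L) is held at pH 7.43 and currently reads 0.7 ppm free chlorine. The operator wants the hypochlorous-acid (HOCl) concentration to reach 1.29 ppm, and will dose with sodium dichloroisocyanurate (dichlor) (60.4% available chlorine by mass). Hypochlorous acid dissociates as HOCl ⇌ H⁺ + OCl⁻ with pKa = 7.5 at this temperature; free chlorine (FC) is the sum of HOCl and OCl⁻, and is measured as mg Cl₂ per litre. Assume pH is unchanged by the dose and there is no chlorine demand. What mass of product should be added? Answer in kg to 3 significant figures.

2.45 kg

Volume: 232,000 US gal × 3.785 L/gal = 878,120 L.
[OCl⁻]/[HOCl] = 10^(pH − pKa) = 10^(7.43 − 7.5) = 0.8511; fraction as HOCl = 1/(1 + 0.8511) = 0.5402.
Free chlorine required for 1.29 ppm HOCl: 1.29 / 0.5402 = 2.388 ppm.
FC to add: 2.388 − 0.7 = 1.688 mg/L as Cl₂.
Cl₂ equivalent: 1.688 mg/L × 878,120 L = 1482 g.
Product at 60.4% available Cl: 1482 / 0.604 = 2454 g.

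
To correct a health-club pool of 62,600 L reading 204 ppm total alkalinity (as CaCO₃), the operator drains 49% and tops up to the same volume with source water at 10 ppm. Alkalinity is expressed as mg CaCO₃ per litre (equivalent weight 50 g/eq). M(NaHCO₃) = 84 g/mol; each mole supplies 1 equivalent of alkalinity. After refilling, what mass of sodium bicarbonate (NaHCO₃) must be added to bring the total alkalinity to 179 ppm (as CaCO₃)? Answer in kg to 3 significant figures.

7.37 kg

After draining 49% and refilling: 204 × 0.51 + 10 × 0.49 = 108.94 ppm.
Deficit to target: 179 − 108.94 = 70.06 mg/L.
As CaCO₃: 70.06 mg/L × 62,600 L = 4386 g; ÷ 50 g/eq ÷ 1 = 87.72 mol NaHCO₃.
Mass: 87.72 × 84 = 7368 g.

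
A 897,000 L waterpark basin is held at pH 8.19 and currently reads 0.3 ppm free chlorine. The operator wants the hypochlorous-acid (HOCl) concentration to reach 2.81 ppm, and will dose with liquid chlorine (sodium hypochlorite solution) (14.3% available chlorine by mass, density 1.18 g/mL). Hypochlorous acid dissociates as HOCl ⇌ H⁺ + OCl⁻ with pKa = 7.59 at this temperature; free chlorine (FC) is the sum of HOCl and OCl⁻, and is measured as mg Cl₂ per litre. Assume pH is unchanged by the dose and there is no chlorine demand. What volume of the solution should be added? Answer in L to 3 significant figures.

[OCl⁻]/[HOCl] = 10^(pH − pKa) = 10^(8.19 − 7.59) = 3.981; fraction as HOCl = 1/(1 + 3.981) = 0.2008.
Free chlorine required for 2.81 ppm HOCl: 2.81 / 0.2008 = 14 ppm.
FC to add: 14 − 0.3 = 13.7 mg/L as Cl₂.
Cl₂ equivalent: 13.7 mg/L × 897,000 L = 12,290 g.
Product at 14.3% available Cl: 12,290 / 0.143 = 85,920 g.
Volume: 85,920 g ÷ 1.18 g/mL = 72,810 mL.

72.8 L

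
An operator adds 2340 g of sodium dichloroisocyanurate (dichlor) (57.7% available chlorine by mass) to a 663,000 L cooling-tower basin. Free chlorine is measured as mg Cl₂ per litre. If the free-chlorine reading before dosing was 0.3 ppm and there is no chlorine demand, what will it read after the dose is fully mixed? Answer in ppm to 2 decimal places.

2.34 ppm

Available chlorine delivered: 2340 g × 0.577 = 1350 g as Cl₂.
Concentration rise: 1350 g / 663,000 L = 2.036 mg/L = 2.04 ppm.
Final FC: 0.3 + 2.04 = 2.34 ppm.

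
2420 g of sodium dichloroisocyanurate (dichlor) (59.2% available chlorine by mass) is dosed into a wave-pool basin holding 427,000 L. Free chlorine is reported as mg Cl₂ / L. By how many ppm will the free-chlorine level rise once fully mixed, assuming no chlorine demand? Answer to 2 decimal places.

3.36 ppm

Available chlorine delivered: 2420 g × 0.592 = 1433 g as Cl₂.
Concentration rise: 1433 g / 427,000 L = 3.355 mg/L = 3.36 ppm.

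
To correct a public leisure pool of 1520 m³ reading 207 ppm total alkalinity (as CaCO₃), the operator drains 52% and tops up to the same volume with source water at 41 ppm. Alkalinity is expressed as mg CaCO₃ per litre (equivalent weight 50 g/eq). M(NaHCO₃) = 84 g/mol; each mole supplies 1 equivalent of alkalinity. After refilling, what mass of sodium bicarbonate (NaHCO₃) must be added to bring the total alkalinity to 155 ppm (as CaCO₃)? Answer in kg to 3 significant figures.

Volume: 1520 m³ = 1,520,000 L.
After draining 52% and refilling: 207 × 0.48 + 41 × 0.52 = 120.68 ppm.
Deficit to target: 155 − 120.68 = 34.32 mg/L.
As CaCO₃: 34.32 mg/L × 1,520,000 L = 52,170 g; ÷ 50 g/eq ÷ 1 = 1043 mol NaHCO₃.
Mass: 1043 × 84 = 87,640 g.

87.6 kg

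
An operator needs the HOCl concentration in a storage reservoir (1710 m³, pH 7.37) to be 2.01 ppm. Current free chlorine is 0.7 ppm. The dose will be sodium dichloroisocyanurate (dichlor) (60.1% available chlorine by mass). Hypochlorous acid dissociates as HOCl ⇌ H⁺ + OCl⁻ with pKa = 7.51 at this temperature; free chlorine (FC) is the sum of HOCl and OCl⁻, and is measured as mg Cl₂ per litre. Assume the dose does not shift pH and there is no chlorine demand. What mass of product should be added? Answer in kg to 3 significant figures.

Volume: 1710 m³ = 1,710,000 L.
[OCl⁻]/[HOCl] = 10^(pH − pKa) = 10^(7.37 − 7.51) = 0.7244; fraction as HOCl = 1/(1 + 0.7244) = 0.5799.
Free chlorine required for 2.01 ppm HOCl: 2.01 / 0.5799 = 3.466 ppm.
FC to add: 3.466 − 0.7 = 2.766 mg/L as Cl₂.
Cl₂ equivalent: 2.766 mg/L × 1,710,000 L = 4730 g.
Product at 60.1% available Cl: 4730 / 0.601 = 7870 g.

7.87 kg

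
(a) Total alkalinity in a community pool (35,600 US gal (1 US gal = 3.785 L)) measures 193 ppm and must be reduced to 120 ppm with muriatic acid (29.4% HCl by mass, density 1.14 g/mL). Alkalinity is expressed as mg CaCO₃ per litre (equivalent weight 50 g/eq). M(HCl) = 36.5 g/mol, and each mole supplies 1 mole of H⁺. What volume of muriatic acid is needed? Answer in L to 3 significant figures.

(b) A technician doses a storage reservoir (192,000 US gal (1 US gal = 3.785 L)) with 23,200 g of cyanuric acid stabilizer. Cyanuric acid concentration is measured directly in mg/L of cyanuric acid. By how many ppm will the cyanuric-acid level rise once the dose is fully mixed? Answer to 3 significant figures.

(a) 21.4 L; (b) 31.9 ppm

(a) Volume: 35,600 US gal × 3.785 L/gal = 134,746 L.
(a) Alkalinity to neutralize: (193 − 120) = 73 mg/L as CaCO₃ × 134,746 L = 9836 g as CaCO₃.
(a) Equivalents of H⁺ required: 9836 ÷ 50 g/eq = 196.7 eq = 196.7 mol HCl.
(a) Mass of HCl: 196.7 × 36.5 = 7181 g.
(a) Mass of 29.4% solution: 7181 / 0.294 = 24,420 g.
(a) Volume: 24,420 g ÷ 1.14 g/mL = 21,420 mL.

(b) Volume: 192,000 US gal × 3.785 L/gal = 726,720 L.
(b) Rise: 23,200 g / 726,720 L × 1000 = 31.92 mg/L.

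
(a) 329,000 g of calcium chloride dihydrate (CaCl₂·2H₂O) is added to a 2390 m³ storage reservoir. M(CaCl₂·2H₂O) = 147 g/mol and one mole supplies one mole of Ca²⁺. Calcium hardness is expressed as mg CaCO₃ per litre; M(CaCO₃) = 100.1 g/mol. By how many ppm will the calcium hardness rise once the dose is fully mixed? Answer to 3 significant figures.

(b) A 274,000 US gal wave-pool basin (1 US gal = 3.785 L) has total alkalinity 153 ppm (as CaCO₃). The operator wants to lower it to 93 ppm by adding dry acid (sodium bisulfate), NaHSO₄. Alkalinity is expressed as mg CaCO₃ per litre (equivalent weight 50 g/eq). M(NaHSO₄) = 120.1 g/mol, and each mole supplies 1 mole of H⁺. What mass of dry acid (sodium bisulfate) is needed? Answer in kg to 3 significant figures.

(a) 93.7 ppm; (b) 149 kg

(a) Volume: 2390 m³ = 2,390,000 L.
(a) Moles of Ca²⁺: 329,000 g ÷ 147 g/mol = 2238 mol.
(a) As CaCO₃: 2238 mol × 100.1 g/mol = 224,000 g.
(a) Rise: 224,000 g / 2,390,000 L × 1000 = 93.74 mg/L.

(b) Volume: 274,000 US gal × 3.785 L/gal = 1,037,090 L.
(b) Alkalinity to neutralize: (153 − 93) = 60 mg/L as CaCO₃ × 1,037,090 L = 62,230 g as CaCO₃.
(b) Equivalents of H⁺ required: 62,230 ÷ 50 g/eq = 1245 eq = 1245 mol NaHSO₄.
(b) Mass of NaHSO₄: 1245 × 120.1 = 149,500 g.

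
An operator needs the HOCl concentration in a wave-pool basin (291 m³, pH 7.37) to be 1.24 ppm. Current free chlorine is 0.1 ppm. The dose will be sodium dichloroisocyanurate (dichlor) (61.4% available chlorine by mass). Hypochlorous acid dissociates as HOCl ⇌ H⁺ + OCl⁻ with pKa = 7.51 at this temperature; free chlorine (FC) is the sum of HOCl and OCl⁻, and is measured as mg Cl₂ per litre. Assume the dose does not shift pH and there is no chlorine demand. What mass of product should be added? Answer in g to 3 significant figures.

Volume: 291 m³ = 291,000 L.
[OCl⁻]/[HOCl] = 10^(pH − pKa) = 10^(7.37 − 7.51) = 0.7244; fraction as HOCl = 1/(1 + 0.7244) = 0.5799.
Free chlorine required for 1.24 ppm HOCl: 1.24 / 0.5799 = 2.138 ppm.
FC to add: 2.138 − 0.1 = 2.038 mg/L as Cl₂.
Cl₂ equivalent: 2.038 mg/L × 291,000 L = 593.1 g.
Product at 61.4% available Cl: 593.1 / 0.614 = 966 g.

966 g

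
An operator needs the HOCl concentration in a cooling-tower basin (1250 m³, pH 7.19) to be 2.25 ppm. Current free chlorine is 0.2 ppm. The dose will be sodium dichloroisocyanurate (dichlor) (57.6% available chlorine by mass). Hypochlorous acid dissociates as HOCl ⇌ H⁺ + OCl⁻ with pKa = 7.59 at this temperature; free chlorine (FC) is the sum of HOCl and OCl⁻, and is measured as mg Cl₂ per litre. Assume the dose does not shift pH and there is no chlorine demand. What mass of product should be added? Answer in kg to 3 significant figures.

6.39 kg

Volume: 1250 m³ = 1,250,000 L.
[OCl⁻]/[HOCl] = 10^(pH − pKa) = 10^(7.19 − 7.59) = 0.3981; fraction as HOCl = 1/(1 + 0.3981) = 0.7153.
Free chlorine required for 2.25 ppm HOCl: 2.25 / 0.7153 = 3.146 ppm.
FC to add: 3.146 − 0.2 = 2.946 mg/L as Cl₂.
Cl₂ equivalent: 2.946 mg/L × 1,250,000 L = 3682 g.
Product at 57.6% available Cl: 3682 / 0.576 = 6393 g.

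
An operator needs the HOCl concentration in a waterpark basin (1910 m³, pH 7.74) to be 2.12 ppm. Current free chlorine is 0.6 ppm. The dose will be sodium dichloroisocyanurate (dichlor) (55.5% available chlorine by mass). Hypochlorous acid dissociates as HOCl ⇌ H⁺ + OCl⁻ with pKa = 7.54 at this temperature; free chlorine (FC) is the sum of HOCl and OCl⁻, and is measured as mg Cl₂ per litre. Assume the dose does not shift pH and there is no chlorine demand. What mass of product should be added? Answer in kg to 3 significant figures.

16.8 kg

Volume: 1910 m³ = 1,910,000 L.
[OCl⁻]/[HOCl] = 10^(pH − pKa) = 10^(7.74 − 7.54) = 1.585; fraction as HOCl = 1/(1 + 1.585) = 0.3869.
Free chlorine required for 2.12 ppm HOCl: 2.12 / 0.3869 = 5.48 ppm.
FC to add: 5.48 − 0.6 = 4.88 mg/L as Cl₂.
Cl₂ equivalent: 4.88 mg/L × 1,910,000 L = 9321 g.
Product at 55.5% available Cl: 9321 / 0.555 = 16,790 g.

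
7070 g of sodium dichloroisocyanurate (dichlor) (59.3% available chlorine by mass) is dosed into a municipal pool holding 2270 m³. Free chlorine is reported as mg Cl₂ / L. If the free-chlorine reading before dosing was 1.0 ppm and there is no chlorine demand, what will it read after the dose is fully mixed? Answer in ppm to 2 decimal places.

Volume: 2270 m³ = 2,270,000 L.
Available chlorine delivered: 7070 g × 0.593 = 4193 g as Cl₂.
Concentration rise: 4193 g / 2,270,000 L = 1.847 mg/L = 1.85 ppm.
Final FC: 1.0 + 1.85 = 2.85 ppm.

2.85 ppm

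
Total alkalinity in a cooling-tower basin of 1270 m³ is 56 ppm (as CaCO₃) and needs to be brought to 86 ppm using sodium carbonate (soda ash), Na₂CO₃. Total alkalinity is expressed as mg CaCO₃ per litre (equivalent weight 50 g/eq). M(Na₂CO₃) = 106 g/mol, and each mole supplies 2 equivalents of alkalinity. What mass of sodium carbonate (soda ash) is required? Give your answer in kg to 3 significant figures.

Volume: 1270 m³ = 1,270,000 L.
Alkalinity to add: (86 − 56) = 30 mg/L as CaCO₃ × 1,270,000 L = 38,100 g as CaCO₃.
Equivalents: 38,100 g ÷ 50 g/eq = 762 eq.
Each mole of Na₂CO₃ supplies 2 eq, so 762 / 2 = 381 mol.
Mass: 381 mol × 106 g/mol = 40,390 g.

40.4 kg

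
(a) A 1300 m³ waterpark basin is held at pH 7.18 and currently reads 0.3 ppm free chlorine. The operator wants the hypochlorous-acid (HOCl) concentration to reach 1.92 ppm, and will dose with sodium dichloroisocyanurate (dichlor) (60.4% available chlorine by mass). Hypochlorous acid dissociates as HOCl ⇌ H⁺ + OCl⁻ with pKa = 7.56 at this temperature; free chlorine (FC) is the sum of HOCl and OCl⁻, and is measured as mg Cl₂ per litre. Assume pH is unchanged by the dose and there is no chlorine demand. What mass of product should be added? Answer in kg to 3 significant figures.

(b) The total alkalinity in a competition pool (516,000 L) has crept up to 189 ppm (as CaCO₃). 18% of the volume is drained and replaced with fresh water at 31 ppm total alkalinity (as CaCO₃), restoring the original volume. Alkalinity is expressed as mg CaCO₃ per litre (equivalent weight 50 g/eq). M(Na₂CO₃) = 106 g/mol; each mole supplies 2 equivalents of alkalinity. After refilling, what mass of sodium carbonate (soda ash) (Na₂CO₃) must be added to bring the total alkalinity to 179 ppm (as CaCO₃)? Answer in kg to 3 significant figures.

(a) 5.21 kg; (b) 10.1 kg

(a) Volume: 1300 m³ = 1,300,000 L.
(a) [OCl⁻]/[HOCl] = 10^(pH − pKa) = 10^(7.18 − 7.56) = 0.4169; fraction as HOCl = 1/(1 + 0.4169) = 0.7058.
(a) Free chlorine required for 1.92 ppm HOCl: 1.92 / 0.7058 = 2.72 ppm.
(a) FC to add: 2.72 − 0.3 = 2.42 mg/L as Cl₂.
(a) Cl₂ equivalent: 2.42 mg/L × 1,300,000 L = 3147 g.
(a) Product at 60.4% available Cl: 3147 / 0.604 = 5209 g.

(b) After draining 18% and refilling: 189 × 0.82 + 31 × 0.18 = 160.56 ppm.
(b) Deficit to target: 179 − 160.56 = 18.44 mg/L.
(b) As CaCO₃: 18.44 mg/L × 516,000 L = 9515 g; ÷ 50 g/eq ÷ 2 = 95.15 mol Na₂CO₃.
(b) Mass: 95.15 × 106 = 10,090 g.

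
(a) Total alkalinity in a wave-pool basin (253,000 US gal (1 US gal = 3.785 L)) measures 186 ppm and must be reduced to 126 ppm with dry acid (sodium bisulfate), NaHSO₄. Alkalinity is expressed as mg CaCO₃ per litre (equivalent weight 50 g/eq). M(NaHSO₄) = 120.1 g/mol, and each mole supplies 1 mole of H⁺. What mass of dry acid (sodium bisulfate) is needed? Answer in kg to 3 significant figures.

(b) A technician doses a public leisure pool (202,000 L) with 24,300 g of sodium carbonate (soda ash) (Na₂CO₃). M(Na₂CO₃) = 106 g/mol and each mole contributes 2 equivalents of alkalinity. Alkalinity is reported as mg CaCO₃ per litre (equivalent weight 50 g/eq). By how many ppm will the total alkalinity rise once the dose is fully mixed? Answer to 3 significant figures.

(a) Volume: 253,000 US gal × 3.785 L/gal = 957,605 L.
(a) Alkalinity to neutralize: (186 − 126) = 60 mg/L as CaCO₃ × 957,605 L = 57,460 g as CaCO₃.
(a) Equivalents of H⁺ required: 57,460 ÷ 50 g/eq = 1149 eq = 1149 mol NaHSO₄.
(a) Mass of NaHSO₄: 1149 × 120.1 = 138,000 g.

(b) Moles of Na₂CO₃: 24,300 g ÷ 106 g/mol = 229.2 mol → 458.5 eq of alkalinity.
(b) As CaCO₃: 458.5 eq × 50 g/eq = 22,920 g.
(b) Rise: 22,920 g / 202,000 L × 1000 = 113.5 mg/L.

(a) 138 kg; (b) 113 ppm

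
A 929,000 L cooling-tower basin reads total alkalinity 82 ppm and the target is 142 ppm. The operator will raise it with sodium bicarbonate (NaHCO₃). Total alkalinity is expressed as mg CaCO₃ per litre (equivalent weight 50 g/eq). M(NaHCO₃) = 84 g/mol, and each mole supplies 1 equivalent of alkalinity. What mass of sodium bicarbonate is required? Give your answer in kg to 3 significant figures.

Alkalinity to add: (142 − 82) = 60 mg/L as CaCO₃ × 929,000 L = 55,740 g as CaCO₃.
Equivalents: 55,740 g ÷ 50 g/eq = 1115 eq.
NaHCO₃ supplies 1 eq per mole → 1115 mol.
Mass: 1115 mol × 84 g/mol = 93,640 g.

93.6 kg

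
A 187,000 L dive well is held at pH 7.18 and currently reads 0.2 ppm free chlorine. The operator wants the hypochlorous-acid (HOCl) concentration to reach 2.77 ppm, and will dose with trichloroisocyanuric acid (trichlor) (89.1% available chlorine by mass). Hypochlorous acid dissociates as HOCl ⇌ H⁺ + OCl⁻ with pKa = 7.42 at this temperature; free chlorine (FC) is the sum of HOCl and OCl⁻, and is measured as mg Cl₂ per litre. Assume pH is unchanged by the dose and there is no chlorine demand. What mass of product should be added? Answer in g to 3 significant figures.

874 g

[OCl⁻]/[HOCl] = 10^(pH − pKa) = 10^(7.18 − 7.42) = 0.5754; fraction as HOCl = 1/(1 + 0.5754) = 0.6347.
Free chlorine required for 2.77 ppm HOCl: 2.77 / 0.6347 = 4.364 ppm.
FC to add: 4.364 − 0.2 = 4.164 mg/L as Cl₂.
Cl₂ equivalent: 4.164 mg/L × 187,000 L = 778.7 g.
Product at 89.1% available Cl: 778.7 / 0.891 = 873.9 g.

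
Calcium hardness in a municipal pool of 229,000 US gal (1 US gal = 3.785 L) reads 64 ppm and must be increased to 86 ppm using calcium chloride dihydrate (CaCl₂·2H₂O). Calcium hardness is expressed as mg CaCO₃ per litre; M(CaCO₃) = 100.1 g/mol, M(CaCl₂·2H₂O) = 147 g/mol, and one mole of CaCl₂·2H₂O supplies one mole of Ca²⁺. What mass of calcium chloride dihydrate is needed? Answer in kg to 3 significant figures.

28.0 kg

Volume: 229,000 US gal × 3.785 L/gal = 866,765 L.
Hardness to add: (86 − 64) = 22 mg/L as CaCO₃ × 866,765 L = 19,070 g as CaCO₃.
Moles of Ca²⁺ (1 mol Ca²⁺ ≡ 1 mol CaCO₃): 19,070 / 100.1 g/mol = 190.5 mol.
Mass of CaCl₂·2H₂O: 190.5 × 147 = 28,000 g.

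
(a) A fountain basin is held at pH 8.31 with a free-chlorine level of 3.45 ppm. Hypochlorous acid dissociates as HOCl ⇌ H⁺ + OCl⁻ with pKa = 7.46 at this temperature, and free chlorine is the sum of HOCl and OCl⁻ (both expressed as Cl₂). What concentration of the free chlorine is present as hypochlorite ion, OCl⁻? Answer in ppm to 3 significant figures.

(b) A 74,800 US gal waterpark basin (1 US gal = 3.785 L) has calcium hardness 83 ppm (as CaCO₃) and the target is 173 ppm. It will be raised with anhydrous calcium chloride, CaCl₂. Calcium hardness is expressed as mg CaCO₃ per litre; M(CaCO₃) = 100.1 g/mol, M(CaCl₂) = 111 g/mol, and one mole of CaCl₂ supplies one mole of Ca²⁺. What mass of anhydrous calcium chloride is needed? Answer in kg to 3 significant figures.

(a) 3.02 ppm; (b) 28.3 kg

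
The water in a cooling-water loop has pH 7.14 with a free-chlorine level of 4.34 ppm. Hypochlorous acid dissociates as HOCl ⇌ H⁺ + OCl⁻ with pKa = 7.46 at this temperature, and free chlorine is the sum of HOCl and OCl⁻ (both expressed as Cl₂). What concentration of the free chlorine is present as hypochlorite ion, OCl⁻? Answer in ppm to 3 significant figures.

[OCl⁻]/[HOCl] = 10^(pH − pKa) = 10^(7.14 − 7.46) = 10^-0.32 = 0.4786.
Fraction as HOCl = 1 / (1 + 0.4786) = 0.6763.
OCl⁻ = (1 − 0.6763) × 4.34 ppm = 1.405 ppm.

1.40 ppm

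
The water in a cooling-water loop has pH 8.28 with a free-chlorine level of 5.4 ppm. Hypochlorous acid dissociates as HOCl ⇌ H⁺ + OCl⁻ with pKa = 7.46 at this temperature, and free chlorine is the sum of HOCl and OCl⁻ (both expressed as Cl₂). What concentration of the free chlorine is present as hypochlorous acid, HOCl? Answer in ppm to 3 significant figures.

0.710 ppm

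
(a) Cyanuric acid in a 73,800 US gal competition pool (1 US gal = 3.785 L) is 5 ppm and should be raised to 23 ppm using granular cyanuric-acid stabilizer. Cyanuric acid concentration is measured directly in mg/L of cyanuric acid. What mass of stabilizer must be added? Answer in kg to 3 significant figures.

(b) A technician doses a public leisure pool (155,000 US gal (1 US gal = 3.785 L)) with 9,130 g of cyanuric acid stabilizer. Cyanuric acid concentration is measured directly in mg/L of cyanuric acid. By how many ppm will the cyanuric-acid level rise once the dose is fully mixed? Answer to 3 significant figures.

(a) 5.03 kg; (b) 15.6 ppm

(a) Volume: 73,800 US gal × 3.785 L/gal = 279,333 L.
(a) CYA to add: (23 − 5) = 18 mg/L × 279,333 L = 5028 g cyanuric acid.

(b) Volume: 155,000 US gal × 3.785 L/gal = 586,675 L.
(b) Rise: 9,130 g / 586,675 L × 1000 = 15.56 mg/L.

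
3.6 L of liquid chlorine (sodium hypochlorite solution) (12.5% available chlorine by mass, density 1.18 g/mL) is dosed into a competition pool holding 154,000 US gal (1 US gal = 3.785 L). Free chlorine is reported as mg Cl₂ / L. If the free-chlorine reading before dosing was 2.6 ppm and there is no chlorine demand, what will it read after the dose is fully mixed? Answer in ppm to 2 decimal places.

Volume: 154,000 US gal × 3.785 L/gal = 582,890 L.
Mass of solution: 3.6 L × 1000 mL/L × 1.18 g/mL = 4248 g.
Available chlorine delivered: 4248 g × 0.125 = 531 g as Cl₂.
Concentration rise: 531 g / 582,890 L = 0.911 mg/L = 0.91 ppm.
Final FC: 2.6 + 0.91 = 3.51 ppm.

3.51 ppm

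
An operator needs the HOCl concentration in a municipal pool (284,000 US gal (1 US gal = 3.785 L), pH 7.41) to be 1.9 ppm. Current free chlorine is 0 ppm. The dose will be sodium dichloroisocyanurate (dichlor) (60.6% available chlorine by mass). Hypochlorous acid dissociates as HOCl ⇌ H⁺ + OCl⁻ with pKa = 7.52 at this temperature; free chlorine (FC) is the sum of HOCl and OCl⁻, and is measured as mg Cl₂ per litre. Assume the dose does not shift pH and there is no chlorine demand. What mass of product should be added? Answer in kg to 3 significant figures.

Volume: 284,000 US gal × 3.785 L/gal = 1,074,940 L.
[OCl⁻]/[HOCl] = 10^(pH − pKa) = 10^(7.41 − 7.52) = 0.7762; fraction as HOCl = 1/(1 + 0.7762) = 0.563.
Free chlorine required for 1.9 ppm HOCl: 1.9 / 0.563 = 3.375 ppm.
FC to add: 3.375 − 0 = 3.375 mg/L as Cl₂.
Cl₂ equivalent: 3.375 mg/L × 1,074,940 L = 3628 g.
Product at 60.6% available Cl: 3628 / 0.606 = 5986 g.

5.99 kg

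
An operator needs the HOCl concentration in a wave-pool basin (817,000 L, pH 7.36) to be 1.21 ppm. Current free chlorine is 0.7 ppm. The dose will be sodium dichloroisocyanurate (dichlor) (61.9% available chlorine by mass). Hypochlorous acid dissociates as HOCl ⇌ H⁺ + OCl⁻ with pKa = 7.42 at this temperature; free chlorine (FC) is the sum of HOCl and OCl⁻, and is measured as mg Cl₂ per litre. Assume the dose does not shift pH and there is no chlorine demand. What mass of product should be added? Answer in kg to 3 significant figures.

2.06 kg

[OCl⁻]/[HOCl] = 10^(pH − pKa) = 10^(7.36 − 7.42) = 0.871; fraction as HOCl = 1/(1 + 0.871) = 0.5345.
Free chlorine required for 1.21 ppm HOCl: 1.21 / 0.5345 = 2.264 ppm.
FC to add: 2.264 − 0.7 = 1.564 mg/L as Cl₂.
Cl₂ equivalent: 1.564 mg/L × 817,000 L = 1278 g.
Product at 61.9% available Cl: 1278 / 0.619 = 2064 g.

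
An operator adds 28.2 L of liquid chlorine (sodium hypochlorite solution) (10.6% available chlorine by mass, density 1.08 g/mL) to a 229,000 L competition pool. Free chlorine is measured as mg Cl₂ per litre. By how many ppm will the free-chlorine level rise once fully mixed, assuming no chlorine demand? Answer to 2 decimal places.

Mass of solution: 28.2 L × 1000 mL/L × 1.08 g/mL = 30,460 g.
Available chlorine delivered: 30,460 g × 0.106 = 3228 g as Cl₂.
Concentration rise: 3228 g / 229,000 L = 14.1 mg/L = 14.10 ppm.

14.10 ppm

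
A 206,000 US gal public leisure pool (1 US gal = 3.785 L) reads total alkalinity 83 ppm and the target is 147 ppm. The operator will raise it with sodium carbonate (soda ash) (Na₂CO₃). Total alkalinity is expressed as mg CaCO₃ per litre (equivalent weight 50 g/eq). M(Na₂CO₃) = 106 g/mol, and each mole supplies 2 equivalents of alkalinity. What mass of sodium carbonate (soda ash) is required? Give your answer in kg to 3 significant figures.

52.9 kg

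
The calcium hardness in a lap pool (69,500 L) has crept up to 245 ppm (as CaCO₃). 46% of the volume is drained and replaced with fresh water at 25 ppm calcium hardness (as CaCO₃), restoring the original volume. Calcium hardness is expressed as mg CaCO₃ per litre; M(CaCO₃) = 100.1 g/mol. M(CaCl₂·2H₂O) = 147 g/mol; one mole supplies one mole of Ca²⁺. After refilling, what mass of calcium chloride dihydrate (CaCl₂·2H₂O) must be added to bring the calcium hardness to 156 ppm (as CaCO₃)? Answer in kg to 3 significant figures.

After draining 46% and refilling: 245 × 0.54 + 25 × 0.46 = 143.8 ppm.
Deficit to target: 156 − 143.8 = 12.2 mg/L.
As CaCO₃: 12.2 mg/L × 69,500 L = 847.9 g; ÷ 100.1 = 8.471 mol Ca²⁺.
Mass: 8.471 × 147 = 1245 g.

1.25 kg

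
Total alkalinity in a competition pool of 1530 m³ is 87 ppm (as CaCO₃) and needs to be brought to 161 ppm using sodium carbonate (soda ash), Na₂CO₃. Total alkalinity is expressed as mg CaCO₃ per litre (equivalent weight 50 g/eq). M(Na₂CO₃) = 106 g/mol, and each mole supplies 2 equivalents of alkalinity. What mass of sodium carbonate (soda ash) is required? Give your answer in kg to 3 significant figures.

Volume: 1530 m³ = 1,530,000 L.
Alkalinity to add: (161 − 87) = 74 mg/L as CaCO₃ × 1,530,000 L = 113,200 g as CaCO₃.
Equivalents: 113,200 g ÷ 50 g/eq = 2264 eq.
Each mole of Na₂CO₃ supplies 2 eq, so 2264 / 2 = 1132 mol.
Mass: 1132 mol × 106 g/mol = 120,000 g.

120 kg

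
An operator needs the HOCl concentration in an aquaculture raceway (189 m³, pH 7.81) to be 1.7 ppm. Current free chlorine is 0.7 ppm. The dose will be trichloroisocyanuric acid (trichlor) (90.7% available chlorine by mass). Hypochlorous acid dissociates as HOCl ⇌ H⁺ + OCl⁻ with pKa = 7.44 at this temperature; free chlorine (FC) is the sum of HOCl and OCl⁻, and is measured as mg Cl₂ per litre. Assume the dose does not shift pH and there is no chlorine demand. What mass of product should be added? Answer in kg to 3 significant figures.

Volume: 189 m³ = 189,000 L.
[OCl⁻]/[HOCl] = 10^(pH − pKa) = 10^(7.81 − 7.44) = 2.344; fraction as HOCl = 1/(1 + 2.344) = 0.299.
Free chlorine required for 1.7 ppm HOCl: 1.7 / 0.299 = 5.685 ppm.
FC to add: 5.685 − 0.7 = 4.985 mg/L as Cl₂.
Cl₂ equivalent: 4.985 mg/L × 189,000 L = 942.2 g.
Product at 90.7% available Cl: 942.2 / 0.907 = 1039 g.

1.04 kg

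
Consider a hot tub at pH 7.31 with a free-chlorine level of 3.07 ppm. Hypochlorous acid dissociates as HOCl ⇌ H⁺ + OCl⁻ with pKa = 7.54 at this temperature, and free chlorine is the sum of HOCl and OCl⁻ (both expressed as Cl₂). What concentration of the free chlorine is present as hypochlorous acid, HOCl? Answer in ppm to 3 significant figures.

1.93 ppm

[OCl⁻]/[HOCl] = 10^(pH − pKa) = 10^(7.31 − 7.54) = 10^-0.23 = 0.5888.
Fraction as HOCl = 1 / (1 + 0.5888) = 0.6294.
HOCl = 0.6294 × 3.07 ppm = 1.932 ppm.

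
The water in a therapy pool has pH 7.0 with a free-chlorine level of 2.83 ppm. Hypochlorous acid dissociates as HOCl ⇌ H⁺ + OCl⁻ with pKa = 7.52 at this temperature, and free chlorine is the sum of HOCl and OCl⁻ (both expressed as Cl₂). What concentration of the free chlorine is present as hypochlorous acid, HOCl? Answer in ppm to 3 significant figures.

[OCl⁻]/[HOCl] = 10^(pH − pKa) = 10^(7.0 − 7.52) = 10^-0.52 = 0.302.
Fraction as HOCl = 1 / (1 + 0.302) = 0.7681.
HOCl = 0.7681 × 2.83 ppm = 2.174 ppm.

2.17 ppm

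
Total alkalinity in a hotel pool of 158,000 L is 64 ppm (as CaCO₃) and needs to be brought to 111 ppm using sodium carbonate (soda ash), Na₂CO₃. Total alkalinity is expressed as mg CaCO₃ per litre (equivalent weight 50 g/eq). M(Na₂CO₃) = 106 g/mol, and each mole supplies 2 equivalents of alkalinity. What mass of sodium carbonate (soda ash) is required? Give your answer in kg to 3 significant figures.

7.87 kg

Alkalinity to add: (111 − 64) = 47 mg/L as CaCO₃ × 158,000 L = 7426 g as CaCO₃.
Equivalents: 7426 g ÷ 50 g/eq = 148.5 eq.
Each mole of Na₂CO₃ supplies 2 eq, so 148.5 / 2 = 74.26 mol.
Mass: 74.26 mol × 106 g/mol = 7872 g.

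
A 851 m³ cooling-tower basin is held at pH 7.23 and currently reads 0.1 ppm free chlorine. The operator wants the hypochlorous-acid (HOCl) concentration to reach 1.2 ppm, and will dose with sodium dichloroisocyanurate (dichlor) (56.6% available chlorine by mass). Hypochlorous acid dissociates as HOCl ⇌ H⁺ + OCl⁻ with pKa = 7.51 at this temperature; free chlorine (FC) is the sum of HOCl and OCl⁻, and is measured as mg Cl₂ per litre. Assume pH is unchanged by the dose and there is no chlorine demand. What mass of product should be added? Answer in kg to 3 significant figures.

2.60 kg

Volume: 851 m³ = 851,000 L.
[OCl⁻]/[HOCl] = 10^(pH − pKa) = 10^(7.23 − 7.51) = 0.5248; fraction as HOCl = 1/(1 + 0.5248) = 0.6558.
Free chlorine required for 1.2 ppm HOCl: 1.2 / 0.6558 = 1.83 ppm.
FC to add: 1.83 − 0.1 = 1.73 mg/L as Cl₂.
Cl₂ equivalent: 1.73 mg/L × 851,000 L = 1472 g.
Product at 56.6% available Cl: 1472 / 0.566 = 2601 g.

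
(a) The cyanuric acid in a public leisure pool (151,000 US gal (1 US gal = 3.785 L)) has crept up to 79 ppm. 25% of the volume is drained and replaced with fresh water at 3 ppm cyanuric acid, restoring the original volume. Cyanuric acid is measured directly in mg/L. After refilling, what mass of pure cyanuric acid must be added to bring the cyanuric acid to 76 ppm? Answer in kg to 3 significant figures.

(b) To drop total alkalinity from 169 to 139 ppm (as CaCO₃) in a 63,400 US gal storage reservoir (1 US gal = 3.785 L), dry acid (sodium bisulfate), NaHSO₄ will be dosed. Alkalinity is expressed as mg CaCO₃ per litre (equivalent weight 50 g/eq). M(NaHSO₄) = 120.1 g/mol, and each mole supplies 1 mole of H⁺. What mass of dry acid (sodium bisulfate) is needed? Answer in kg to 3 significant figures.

(a) 9.14 kg; (b) 17.3 kg

(a) Volume: 151,000 US gal × 3.785 L/gal = 571,535 L.
(a) After draining 25% and refilling: 79 × 0.75 + 3 × 0.25 = 60 ppm.
(a) Deficit to target: 76 − 60 = 16 mg/L.
(a) Mass: 16 mg/L × 571,535 L = 9145 g cyanuric acid.

(b) Volume: 63,400 US gal × 3.785 L/gal = 239,969 L.
(b) Alkalinity to neutralize: (169 − 139) = 30 mg/L as CaCO₃ × 239,969 L = 7199 g as CaCO₃.
(b) Equivalents of H⁺ required: 7199 ÷ 50 g/eq = 144 eq = 144 mol NaHSO₄.
(b) Mass of NaHSO₄: 144 × 120.1 = 17,290 g.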